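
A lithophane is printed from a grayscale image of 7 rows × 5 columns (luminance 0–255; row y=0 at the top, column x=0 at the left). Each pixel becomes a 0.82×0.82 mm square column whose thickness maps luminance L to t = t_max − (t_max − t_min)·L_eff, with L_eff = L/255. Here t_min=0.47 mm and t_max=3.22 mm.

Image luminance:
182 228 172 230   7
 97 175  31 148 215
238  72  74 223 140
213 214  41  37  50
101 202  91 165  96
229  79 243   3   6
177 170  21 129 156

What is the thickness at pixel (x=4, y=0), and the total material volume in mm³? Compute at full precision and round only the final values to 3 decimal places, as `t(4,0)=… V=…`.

t(4,0)=3.145 V=42.024

span = t_max - t_min = 3.22 - 0.47 = 2.750
L(4,0) = 7, L_eff = 7/255 = 0.027451
t(4,0) = 3.22 - 2.750·0.027451 = 3.145
Σt over all 7·5 pixels = 63749/1020 ≈ 62.4990196
V = pitch²·Σt = 0.82²·63749/1020 = 42.024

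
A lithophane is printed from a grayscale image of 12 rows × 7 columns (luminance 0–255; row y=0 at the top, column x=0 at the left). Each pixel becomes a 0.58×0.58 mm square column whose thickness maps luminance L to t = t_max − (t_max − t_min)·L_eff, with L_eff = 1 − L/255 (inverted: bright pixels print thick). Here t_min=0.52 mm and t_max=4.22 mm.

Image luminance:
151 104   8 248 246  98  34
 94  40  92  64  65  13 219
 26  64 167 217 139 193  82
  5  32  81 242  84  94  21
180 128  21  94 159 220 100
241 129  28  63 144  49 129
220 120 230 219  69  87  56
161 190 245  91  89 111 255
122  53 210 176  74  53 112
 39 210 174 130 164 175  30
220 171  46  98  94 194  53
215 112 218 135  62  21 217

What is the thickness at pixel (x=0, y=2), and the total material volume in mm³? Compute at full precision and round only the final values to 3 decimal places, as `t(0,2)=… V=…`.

t(0,2)=0.897 V=65.111

span = t_max - t_min = 4.22 - 0.52 = 3.700
L(0,2) = 26, L_eff = 1 - 26/255 = 0.898039 (inverted)
t(0,2) = 4.22 - 3.700·0.898039 = 0.897
Σt over all 12·7 pixels = 164519/850 ≈ 193.5517647
V = pitch²·Σt = 0.58²·164519/850 = 65.111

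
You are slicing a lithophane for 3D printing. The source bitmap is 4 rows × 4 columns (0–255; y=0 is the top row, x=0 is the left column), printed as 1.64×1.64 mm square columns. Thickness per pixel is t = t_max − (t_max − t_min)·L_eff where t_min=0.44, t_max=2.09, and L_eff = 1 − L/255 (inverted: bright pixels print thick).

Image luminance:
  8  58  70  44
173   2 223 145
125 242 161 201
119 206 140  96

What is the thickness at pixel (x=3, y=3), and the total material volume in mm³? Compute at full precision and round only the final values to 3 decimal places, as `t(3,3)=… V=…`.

t(3,3)=1.061 V=53.968

span = t_max - t_min = 2.09 - 0.44 = 1.650
L(3,3) = 96, L_eff = 1 - 96/255 = 0.623529 (inverted)
t(3,3) = 2.09 - 1.650·0.623529 = 1.061
Σt over all 4·4 pixels = 34111/1700 ≈ 20.0652941
V = pitch²·Σt = 1.64²·34111/1700 = 53.968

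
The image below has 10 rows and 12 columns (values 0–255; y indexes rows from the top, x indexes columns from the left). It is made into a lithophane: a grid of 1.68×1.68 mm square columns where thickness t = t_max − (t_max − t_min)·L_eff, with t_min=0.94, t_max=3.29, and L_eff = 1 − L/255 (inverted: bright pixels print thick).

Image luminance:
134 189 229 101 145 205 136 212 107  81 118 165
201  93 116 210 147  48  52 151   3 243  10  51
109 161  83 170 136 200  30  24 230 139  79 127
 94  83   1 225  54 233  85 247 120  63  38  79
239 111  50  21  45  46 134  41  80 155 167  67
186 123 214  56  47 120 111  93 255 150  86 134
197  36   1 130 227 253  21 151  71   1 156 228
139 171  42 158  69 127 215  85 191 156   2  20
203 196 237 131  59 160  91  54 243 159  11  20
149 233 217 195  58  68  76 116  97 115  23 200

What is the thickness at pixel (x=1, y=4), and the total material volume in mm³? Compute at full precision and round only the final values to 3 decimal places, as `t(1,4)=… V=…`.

span = t_max - t_min = 3.29 - 0.94 = 2.350
L(1,4) = 111, L_eff = 1 - 111/255 = 0.564706 (inverted)
t(1,4) = 3.29 - 2.350·0.564706 = 1.963
Σt over all 10·12 pixels = 210607/850 ≈ 247.7729412
V = pitch²·Σt = 1.68²·210607/850 = 699.314

t(1,4)=1.963 V=699.314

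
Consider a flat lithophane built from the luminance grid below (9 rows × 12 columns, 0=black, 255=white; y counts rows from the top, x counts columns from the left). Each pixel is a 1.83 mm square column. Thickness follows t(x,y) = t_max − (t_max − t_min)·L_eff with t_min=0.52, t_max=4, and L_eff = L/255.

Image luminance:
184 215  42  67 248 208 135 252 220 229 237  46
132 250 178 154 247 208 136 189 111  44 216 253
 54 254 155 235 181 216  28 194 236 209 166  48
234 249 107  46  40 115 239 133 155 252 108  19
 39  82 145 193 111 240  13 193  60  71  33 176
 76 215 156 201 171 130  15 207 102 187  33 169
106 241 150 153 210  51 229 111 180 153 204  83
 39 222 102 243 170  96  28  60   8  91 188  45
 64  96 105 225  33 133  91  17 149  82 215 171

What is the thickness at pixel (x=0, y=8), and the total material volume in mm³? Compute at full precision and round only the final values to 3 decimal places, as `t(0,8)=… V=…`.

span = t_max - t_min = 4 - 0.52 = 3.480
L(0,8) = 64, L_eff = 64/255 = 0.250980
t(0,8) = 4 - 3.480·0.250980 = 3.127
Σt over all 9·12 pixels = 221.344
V = pitch²·Σt = 1.83²·221.344 = 741.259

t(0,8)=3.127 V=741.259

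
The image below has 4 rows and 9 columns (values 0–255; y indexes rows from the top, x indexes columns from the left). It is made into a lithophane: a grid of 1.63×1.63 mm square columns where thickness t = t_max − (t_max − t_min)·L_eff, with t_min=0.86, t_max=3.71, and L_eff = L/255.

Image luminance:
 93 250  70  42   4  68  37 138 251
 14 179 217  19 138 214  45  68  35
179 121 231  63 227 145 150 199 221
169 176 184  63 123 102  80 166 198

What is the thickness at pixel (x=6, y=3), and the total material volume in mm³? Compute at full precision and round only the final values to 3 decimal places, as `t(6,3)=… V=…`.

span = t_max - t_min = 3.71 - 0.86 = 2.850
L(6,3) = 80, L_eff = 80/255 = 0.313725
t(6,3) = 3.71 - 2.850·0.313725 = 2.816
Σt over all 4·9 pixels = 138151/1700 ≈ 81.2652941
V = pitch²·Σt = 1.63²·138151/1700 = 215.914

t(6,3)=2.816 V=215.914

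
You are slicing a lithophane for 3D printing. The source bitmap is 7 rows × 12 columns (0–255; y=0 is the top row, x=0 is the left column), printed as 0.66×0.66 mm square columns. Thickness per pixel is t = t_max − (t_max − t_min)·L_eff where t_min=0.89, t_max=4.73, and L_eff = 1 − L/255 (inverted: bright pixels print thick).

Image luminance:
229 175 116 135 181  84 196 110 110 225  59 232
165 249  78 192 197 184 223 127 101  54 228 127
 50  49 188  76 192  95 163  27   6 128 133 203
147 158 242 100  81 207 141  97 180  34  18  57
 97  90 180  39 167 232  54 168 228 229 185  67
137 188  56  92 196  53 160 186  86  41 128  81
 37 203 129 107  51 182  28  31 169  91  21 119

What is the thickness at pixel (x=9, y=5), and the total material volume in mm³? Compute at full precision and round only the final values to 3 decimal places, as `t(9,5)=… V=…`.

span = t_max - t_min = 4.73 - 0.89 = 3.840
L(9,5) = 41, L_eff = 1 - 41/255 = 0.839216 (inverted)
t(9,5) = 4.73 - 3.840·0.839216 = 1.507
Σt over all 7·12 pixels = 506289/2125 ≈ 238.2536471
V = pitch²·Σt = 0.66²·506289/2125 = 103.783

t(9,5)=1.507 V=103.783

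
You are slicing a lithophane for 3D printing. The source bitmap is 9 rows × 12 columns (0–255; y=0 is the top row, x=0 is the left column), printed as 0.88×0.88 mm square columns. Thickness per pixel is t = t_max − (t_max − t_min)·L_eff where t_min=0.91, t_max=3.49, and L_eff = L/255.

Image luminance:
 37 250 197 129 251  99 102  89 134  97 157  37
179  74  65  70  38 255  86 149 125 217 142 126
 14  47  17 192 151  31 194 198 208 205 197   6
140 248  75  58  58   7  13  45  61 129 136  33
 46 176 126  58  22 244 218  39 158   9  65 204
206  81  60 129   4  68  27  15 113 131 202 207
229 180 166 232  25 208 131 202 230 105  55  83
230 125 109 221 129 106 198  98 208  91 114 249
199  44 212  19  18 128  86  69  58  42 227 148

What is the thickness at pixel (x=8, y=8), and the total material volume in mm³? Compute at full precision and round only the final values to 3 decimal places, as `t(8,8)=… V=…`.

span = t_max - t_min = 3.49 - 0.91 = 2.580
L(8,8) = 58, L_eff = 58/255 = 0.227451
t(8,8) = 3.49 - 2.580·0.227451 = 2.903
Σt over all 9·12 pixels = 103646/425 ≈ 243.8729412
V = pitch²·Σt = 0.88²·103646/425 = 188.855

t(8,8)=2.903 V=188.855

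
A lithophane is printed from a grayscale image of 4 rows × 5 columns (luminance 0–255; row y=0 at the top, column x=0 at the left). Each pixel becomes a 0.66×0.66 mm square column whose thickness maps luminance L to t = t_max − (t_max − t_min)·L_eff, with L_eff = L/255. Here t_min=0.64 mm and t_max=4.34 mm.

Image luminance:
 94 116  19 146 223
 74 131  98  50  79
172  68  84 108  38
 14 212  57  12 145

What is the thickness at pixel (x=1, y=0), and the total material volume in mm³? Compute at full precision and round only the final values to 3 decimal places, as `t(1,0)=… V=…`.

span = t_max - t_min = 4.34 - 0.64 = 3.700
L(1,0) = 116, L_eff = 116/255 = 0.454902
t(1,0) = 4.34 - 3.700·0.454902 = 2.657
Σt over all 4·5 pixels = 14956/255 ≈ 58.6509804
V = pitch²·Σt = 0.66²·14956/255 = 25.548

t(1,0)=2.657 V=25.548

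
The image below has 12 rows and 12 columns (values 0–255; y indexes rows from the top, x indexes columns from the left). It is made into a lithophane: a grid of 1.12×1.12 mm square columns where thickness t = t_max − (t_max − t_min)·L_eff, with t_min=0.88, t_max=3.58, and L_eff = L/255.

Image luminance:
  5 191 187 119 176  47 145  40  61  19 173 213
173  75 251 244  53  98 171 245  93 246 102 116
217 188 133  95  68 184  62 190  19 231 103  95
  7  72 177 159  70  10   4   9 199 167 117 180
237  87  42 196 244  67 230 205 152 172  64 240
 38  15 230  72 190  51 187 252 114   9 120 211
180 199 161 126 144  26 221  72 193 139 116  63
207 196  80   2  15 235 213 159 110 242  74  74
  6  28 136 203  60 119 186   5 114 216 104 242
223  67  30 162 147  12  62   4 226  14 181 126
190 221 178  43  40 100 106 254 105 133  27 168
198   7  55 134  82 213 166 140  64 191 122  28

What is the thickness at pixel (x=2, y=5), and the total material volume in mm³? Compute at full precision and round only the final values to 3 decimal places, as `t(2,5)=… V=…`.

span = t_max - t_min = 3.58 - 0.88 = 2.700
L(2,5) = 230, L_eff = 230/255 = 0.901961
t(2,5) = 3.58 - 2.700·0.901961 = 1.145
Σt over all 12·12 pixels = 321.66
V = pitch²·Σt = 1.12²·321.66 = 403.490

t(2,5)=1.145 V=403.490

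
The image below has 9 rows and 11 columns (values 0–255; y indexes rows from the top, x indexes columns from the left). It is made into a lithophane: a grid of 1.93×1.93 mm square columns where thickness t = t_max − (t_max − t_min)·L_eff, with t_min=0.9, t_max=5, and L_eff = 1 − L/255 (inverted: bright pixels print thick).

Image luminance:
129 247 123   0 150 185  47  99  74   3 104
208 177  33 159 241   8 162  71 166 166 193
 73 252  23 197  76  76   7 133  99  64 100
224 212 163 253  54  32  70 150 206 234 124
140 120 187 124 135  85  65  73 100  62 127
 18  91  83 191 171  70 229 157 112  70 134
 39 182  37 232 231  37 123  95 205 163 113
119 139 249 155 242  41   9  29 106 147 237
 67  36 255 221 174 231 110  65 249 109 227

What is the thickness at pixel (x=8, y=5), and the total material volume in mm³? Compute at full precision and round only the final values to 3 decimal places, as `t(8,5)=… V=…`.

t(8,5)=2.701 V=1097.589

span = t_max - t_min = 5 - 0.9 = 4.100
L(8,5) = 112, L_eff = 1 - 112/255 = 0.560784 (inverted)
t(8,5) = 5 - 4.100·0.560784 = 2.701
Σt over all 9·11 pixels = 75139/255 ≈ 294.6627451
V = pitch²·Σt = 1.93²·75139/255 = 1097.589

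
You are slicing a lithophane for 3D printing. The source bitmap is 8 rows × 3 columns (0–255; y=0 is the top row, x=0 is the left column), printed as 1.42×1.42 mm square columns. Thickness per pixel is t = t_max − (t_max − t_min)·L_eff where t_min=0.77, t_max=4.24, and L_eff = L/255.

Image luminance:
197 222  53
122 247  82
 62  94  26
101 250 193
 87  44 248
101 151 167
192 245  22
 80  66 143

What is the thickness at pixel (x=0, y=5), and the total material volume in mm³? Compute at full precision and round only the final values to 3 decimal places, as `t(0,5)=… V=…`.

t(0,5)=2.866 V=117.522

span = t_max - t_min = 4.24 - 0.77 = 3.470
L(0,5) = 101, L_eff = 101/255 = 0.396078
t(0,5) = 4.24 - 3.470·0.396078 = 2.866
Σt over all 8·3 pixels = 99081/1700 ≈ 58.2829412
V = pitch²·Σt = 1.42²·99081/1700 = 117.522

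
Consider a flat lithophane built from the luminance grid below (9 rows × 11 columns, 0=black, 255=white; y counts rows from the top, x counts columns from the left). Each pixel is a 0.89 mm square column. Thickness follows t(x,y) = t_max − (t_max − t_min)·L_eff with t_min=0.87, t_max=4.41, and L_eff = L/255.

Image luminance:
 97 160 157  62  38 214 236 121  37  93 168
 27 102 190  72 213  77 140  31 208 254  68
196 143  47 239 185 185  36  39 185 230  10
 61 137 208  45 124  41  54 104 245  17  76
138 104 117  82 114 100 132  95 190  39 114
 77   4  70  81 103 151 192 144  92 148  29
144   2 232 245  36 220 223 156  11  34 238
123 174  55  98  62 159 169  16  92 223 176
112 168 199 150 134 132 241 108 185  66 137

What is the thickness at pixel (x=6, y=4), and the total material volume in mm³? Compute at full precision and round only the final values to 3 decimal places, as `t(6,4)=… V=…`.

span = t_max - t_min = 4.41 - 0.87 = 3.540
L(6,4) = 132, L_eff = 132/255 = 0.517647
t(6,4) = 4.41 - 3.540·0.517647 = 2.578
Σt over all 9·11 pixels = 2270471/8500 ≈ 267.1142353
V = pitch²·Σt = 0.89²·2270471/8500 = 211.581

t(6,4)=2.578 V=211.581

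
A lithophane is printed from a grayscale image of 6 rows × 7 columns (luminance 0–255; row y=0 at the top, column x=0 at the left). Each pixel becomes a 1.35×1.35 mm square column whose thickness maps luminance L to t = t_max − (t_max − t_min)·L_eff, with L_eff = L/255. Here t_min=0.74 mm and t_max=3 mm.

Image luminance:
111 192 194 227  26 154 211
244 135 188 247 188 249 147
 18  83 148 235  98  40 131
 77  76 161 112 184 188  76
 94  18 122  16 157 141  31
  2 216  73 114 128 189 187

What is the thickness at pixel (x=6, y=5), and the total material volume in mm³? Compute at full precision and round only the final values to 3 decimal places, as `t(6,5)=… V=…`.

t(6,5)=1.343 V=138.730

span = t_max - t_min = 3 - 0.74 = 2.260
L(6,5) = 187, L_eff = 187/255 = 0.733333
t(6,5) = 3 - 2.260·0.733333 = 1.343
Σt over all 6·7 pixels = 161756/2125 ≈ 76.1204706
V = pitch²·Σt = 1.35²·161756/2125 = 138.730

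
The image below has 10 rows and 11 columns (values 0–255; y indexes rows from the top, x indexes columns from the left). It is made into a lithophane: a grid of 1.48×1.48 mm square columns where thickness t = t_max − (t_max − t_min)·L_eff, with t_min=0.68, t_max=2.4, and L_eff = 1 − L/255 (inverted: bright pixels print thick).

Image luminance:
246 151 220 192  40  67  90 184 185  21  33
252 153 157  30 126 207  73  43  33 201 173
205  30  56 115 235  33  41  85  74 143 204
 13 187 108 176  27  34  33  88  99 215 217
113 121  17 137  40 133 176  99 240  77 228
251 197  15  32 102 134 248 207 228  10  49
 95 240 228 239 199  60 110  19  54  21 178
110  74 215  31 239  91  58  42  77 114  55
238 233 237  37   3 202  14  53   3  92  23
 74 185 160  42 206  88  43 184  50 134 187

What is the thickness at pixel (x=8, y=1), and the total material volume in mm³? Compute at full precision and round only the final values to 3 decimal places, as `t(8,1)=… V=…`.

t(8,1)=0.903 V=358.658

span = t_max - t_min = 2.4 - 0.68 = 1.720
L(8,1) = 33, L_eff = 1 - 33/255 = 0.870588 (inverted)
t(8,1) = 2.4 - 1.720·0.870588 = 0.903
Σt over all 10·11 pixels = 1043848/6375 ≈ 163.7408627
V = pitch²·Σt = 1.48²·1043848/6375 = 358.658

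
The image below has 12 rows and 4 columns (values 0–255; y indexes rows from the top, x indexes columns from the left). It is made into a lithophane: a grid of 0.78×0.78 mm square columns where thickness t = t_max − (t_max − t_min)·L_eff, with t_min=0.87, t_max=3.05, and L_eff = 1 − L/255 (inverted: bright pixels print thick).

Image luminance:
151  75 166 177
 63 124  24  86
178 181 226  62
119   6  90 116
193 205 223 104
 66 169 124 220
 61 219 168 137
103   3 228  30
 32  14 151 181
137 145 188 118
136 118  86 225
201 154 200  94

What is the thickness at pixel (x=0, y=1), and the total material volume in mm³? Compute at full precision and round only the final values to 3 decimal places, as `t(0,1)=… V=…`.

span = t_max - t_min = 3.05 - 0.87 = 2.180
L(0,1) = 63, L_eff = 1 - 63/255 = 0.752941 (inverted)
t(0,1) = 3.05 - 2.180·0.752941 = 1.409
Σt over all 12·4 pixels = 1216633/12750 ≈ 95.4221961
V = pitch²·Σt = 0.78²·1216633/12750 = 58.055

t(0,1)=1.409 V=58.055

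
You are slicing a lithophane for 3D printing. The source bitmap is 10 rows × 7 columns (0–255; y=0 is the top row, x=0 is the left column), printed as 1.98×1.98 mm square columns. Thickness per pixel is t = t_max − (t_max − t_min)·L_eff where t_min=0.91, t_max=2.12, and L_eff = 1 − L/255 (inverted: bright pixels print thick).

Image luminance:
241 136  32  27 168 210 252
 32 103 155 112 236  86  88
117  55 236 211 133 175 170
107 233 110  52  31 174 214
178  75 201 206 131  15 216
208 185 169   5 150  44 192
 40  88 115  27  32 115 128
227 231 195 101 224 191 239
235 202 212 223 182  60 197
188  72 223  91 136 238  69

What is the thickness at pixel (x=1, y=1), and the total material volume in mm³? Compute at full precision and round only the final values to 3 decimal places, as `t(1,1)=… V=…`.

span = t_max - t_min = 2.12 - 0.91 = 1.210
L(1,1) = 103, L_eff = 1 - 103/255 = 0.596078 (inverted)
t(1,1) = 2.12 - 1.210·0.596078 = 1.399
Σt over all 10·7 pixels = 475457/4250 ≈ 111.8722353
V = pitch²·Σt = 1.98²·475457/4250 = 438.584

t(1,1)=1.399 V=438.584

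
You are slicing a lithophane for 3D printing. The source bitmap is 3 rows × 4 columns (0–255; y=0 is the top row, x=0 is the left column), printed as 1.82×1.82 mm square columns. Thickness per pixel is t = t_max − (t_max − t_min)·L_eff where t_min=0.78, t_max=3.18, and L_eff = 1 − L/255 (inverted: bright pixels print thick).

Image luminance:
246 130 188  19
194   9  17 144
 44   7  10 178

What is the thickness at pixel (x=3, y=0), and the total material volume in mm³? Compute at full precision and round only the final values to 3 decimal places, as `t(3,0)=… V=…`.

span = t_max - t_min = 3.18 - 0.78 = 2.400
L(3,0) = 19, L_eff = 1 - 19/255 = 0.925490 (inverted)
t(3,0) = 3.18 - 2.400·0.925490 = 0.959
Σt over all 3·4 pixels = 8722/425 ≈ 20.5223529
V = pitch²·Σt = 1.82²·8722/425 = 67.978

t(3,0)=0.959 V=67.978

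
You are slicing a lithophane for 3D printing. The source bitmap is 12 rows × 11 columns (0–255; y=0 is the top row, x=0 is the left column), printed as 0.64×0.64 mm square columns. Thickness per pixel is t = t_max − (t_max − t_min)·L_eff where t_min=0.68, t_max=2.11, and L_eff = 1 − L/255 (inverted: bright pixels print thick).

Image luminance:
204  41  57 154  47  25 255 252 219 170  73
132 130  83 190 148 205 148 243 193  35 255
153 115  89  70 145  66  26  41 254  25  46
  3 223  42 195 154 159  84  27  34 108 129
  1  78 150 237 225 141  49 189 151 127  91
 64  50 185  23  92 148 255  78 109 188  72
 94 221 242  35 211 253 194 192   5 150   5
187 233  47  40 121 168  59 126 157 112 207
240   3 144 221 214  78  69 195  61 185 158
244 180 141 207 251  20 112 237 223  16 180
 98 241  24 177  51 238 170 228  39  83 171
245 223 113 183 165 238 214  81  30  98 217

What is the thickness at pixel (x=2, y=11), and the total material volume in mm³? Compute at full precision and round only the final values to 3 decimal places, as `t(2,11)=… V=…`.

t(2,11)=1.314 V=77.916

span = t_max - t_min = 2.11 - 0.68 = 1.430
L(2,11) = 113, L_eff = 1 - 113/255 = 0.556863 (inverted)
t(2,11) = 2.11 - 1.430·0.556863 = 1.314
Σt over all 12·11 pixels = 194029/1020 ≈ 190.2245098
V = pitch²·Σt = 0.64²·194029/1020 = 77.916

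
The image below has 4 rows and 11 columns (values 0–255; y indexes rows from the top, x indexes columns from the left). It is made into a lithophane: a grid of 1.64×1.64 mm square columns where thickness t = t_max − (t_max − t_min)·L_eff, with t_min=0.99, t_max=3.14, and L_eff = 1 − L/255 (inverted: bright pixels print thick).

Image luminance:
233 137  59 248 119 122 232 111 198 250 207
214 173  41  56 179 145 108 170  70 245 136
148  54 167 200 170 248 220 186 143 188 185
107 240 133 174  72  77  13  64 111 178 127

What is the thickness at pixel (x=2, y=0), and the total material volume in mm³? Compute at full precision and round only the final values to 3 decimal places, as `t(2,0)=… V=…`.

t(2,0)=1.487 V=268.143

span = t_max - t_min = 3.14 - 0.99 = 2.150
L(2,0) = 59, L_eff = 1 - 59/255 = 0.768627 (inverted)
t(2,0) = 3.14 - 2.150·0.768627 = 1.487
Σt over all 4·11 pixels = 10169/102 ≈ 99.6960784
V = pitch²·Σt = 1.64²·10169/102 = 268.143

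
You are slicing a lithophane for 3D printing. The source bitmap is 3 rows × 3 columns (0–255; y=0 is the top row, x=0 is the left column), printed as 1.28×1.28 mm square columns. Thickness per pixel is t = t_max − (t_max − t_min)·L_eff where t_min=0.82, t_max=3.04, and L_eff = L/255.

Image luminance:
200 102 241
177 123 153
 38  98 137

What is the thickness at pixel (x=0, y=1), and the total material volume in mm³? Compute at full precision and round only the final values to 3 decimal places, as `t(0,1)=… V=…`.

t(0,1)=1.499 V=26.726

span = t_max - t_min = 3.04 - 0.82 = 2.220
L(0,1) = 177, L_eff = 177/255 = 0.694118
t(0,1) = 3.04 - 2.220·0.694118 = 1.499
Σt over all 3·3 pixels = 69327/4250 ≈ 16.3122353
V = pitch²·Σt = 1.28²·69327/4250 = 26.726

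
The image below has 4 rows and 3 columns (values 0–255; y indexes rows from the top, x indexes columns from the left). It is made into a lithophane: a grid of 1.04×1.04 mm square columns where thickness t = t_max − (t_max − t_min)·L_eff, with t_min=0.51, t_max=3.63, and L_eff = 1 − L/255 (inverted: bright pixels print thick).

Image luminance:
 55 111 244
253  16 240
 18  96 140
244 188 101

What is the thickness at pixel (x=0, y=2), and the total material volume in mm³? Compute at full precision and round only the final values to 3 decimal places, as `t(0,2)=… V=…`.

span = t_max - t_min = 3.63 - 0.51 = 3.120
L(0,2) = 18, L_eff = 1 - 18/255 = 0.929412 (inverted)
t(0,2) = 3.63 - 3.120·0.929412 = 0.730
Σt over all 4·3 pixels = 57361/2125 ≈ 26.9934118
V = pitch²·Σt = 1.04²·57361/2125 = 29.196

t(0,2)=0.730 V=29.196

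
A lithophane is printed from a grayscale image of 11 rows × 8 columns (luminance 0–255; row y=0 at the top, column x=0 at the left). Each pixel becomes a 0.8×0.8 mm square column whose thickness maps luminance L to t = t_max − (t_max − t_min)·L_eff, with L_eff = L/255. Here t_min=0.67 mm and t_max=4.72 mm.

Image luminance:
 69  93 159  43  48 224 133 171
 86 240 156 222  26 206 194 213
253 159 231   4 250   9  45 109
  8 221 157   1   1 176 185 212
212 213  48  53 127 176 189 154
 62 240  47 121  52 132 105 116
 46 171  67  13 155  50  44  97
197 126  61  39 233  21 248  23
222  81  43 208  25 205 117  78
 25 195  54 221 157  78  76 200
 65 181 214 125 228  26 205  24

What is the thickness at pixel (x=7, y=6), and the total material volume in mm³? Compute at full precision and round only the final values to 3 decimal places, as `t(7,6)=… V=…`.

t(7,6)=3.179 V=154.069

span = t_max - t_min = 4.72 - 0.67 = 4.050
L(7,6) = 97, L_eff = 97/255 = 0.380392
t(7,6) = 4.72 - 4.050·0.380392 = 3.179
Σt over all 11·8 pixels = 409247/1700 ≈ 240.7335294
V = pitch²·Σt = 0.8²·409247/1700 = 154.069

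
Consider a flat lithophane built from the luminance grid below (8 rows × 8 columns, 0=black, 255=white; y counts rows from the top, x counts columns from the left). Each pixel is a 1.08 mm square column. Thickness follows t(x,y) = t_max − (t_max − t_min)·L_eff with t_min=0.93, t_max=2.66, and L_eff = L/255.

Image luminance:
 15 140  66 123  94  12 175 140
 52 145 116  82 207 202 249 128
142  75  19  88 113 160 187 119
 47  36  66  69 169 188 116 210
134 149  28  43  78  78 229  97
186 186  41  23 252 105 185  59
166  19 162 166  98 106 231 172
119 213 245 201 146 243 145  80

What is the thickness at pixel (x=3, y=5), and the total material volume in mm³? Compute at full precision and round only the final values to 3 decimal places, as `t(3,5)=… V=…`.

span = t_max - t_min = 2.66 - 0.93 = 1.730
L(3,5) = 23, L_eff = 23/255 = 0.090196
t(3,5) = 2.66 - 1.730·0.090196 = 2.504
Σt over all 8·8 pixels = 586753/5100 ≈ 115.0496078
V = pitch²·Σt = 1.08²·586753/5100 = 134.194

t(3,5)=2.504 V=134.194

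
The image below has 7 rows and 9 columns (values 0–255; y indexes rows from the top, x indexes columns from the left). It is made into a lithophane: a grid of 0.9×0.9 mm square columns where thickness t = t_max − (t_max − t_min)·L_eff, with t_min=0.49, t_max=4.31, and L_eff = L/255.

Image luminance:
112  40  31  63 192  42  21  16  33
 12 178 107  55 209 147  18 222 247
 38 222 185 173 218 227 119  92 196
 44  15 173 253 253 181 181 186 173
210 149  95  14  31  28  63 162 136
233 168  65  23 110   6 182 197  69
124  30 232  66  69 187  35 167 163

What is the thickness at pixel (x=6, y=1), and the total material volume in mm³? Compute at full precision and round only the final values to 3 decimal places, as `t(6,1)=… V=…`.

t(6,1)=4.040 V=126.652

span = t_max - t_min = 4.31 - 0.49 = 3.820
L(6,1) = 18, L_eff = 18/255 = 0.070588
t(6,1) = 4.31 - 3.820·0.070588 = 4.040
Σt over all 7·9 pixels = 3987199/25500 ≈ 156.3607451
V = pitch²·Σt = 0.9²·3987199/25500 = 126.652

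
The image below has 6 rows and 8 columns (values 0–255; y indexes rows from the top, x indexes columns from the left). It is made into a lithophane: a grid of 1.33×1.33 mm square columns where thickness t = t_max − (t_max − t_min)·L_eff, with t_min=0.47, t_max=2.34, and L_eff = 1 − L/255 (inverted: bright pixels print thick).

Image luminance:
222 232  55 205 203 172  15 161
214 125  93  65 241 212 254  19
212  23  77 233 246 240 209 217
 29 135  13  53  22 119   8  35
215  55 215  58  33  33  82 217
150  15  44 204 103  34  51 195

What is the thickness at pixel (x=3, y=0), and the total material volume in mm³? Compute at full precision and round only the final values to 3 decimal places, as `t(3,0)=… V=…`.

span = t_max - t_min = 2.34 - 0.47 = 1.870
L(3,0) = 205, L_eff = 1 - 205/255 = 0.196078 (inverted)
t(3,0) = 2.34 - 1.870·0.196078 = 1.973
Σt over all 6·8 pixels = 67.022
V = pitch²·Σt = 1.33²·67.022 = 118.555

t(3,0)=1.973 V=118.555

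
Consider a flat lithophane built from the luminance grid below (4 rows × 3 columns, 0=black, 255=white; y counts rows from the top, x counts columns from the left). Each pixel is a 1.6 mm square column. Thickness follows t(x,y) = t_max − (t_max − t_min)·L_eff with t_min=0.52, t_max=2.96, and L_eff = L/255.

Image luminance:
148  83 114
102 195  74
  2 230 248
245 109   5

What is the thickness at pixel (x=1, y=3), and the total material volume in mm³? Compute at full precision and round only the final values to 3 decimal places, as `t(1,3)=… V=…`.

t(1,3)=1.917 V=52.840

span = t_max - t_min = 2.96 - 0.52 = 2.440
L(1,3) = 109, L_eff = 109/255 = 0.427451
t(1,3) = 2.96 - 2.440·0.427451 = 1.917
Σt over all 4·3 pixels = 26317/1275 ≈ 20.6407843
V = pitch²·Σt = 1.6²·26317/1275 = 52.840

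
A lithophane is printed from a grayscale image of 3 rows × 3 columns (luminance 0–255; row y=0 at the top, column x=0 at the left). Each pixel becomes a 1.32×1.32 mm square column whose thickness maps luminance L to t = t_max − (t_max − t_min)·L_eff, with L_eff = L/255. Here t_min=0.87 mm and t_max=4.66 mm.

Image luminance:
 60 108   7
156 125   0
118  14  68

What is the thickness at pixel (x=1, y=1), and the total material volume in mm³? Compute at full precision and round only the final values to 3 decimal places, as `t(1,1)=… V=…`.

t(1,1)=2.802 V=56.088

span = t_max - t_min = 4.66 - 0.87 = 3.790
L(1,1) = 125, L_eff = 125/255 = 0.490196
t(1,1) = 4.66 - 3.790·0.490196 = 2.802
Σt over all 3·3 pixels = 410423/12750 ≈ 32.1900392
V = pitch²·Σt = 1.32²·410423/12750 = 56.088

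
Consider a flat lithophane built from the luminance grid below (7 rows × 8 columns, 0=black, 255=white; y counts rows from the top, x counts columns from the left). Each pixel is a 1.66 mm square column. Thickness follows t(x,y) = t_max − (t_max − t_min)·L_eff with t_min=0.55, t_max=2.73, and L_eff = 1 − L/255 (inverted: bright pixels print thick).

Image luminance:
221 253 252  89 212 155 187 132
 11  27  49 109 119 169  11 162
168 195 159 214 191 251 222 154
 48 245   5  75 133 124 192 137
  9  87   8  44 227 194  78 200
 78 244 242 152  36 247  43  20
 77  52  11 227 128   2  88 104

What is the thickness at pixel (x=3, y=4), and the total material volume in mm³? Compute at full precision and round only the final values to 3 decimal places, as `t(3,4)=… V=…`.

span = t_max - t_min = 2.73 - 0.55 = 2.180
L(3,4) = 44, L_eff = 1 - 44/255 = 0.827451 (inverted)
t(3,4) = 2.73 - 2.180·0.827451 = 0.926
Σt over all 7·8 pixels = 395007/4250 ≈ 92.9428235
V = pitch²·Σt = 1.66²·395007/4250 = 256.113

t(3,4)=0.926 V=256.113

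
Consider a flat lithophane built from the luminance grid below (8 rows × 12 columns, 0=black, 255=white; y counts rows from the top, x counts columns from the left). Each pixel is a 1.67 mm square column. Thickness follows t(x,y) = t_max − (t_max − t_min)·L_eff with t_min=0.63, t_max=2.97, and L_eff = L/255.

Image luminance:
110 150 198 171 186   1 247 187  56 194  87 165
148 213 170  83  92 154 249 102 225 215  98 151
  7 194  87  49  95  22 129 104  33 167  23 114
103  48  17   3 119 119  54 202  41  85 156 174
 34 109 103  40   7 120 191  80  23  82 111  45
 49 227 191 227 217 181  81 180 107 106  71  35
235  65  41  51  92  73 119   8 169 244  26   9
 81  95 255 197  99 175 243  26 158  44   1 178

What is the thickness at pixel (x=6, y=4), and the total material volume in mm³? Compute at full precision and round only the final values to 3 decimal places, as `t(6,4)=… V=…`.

t(6,4)=1.217 V=511.148

span = t_max - t_min = 2.97 - 0.63 = 2.340
L(6,4) = 191, L_eff = 191/255 = 0.749020
t(6,4) = 2.97 - 2.340·0.749020 = 1.217
Σt over all 8·12 pixels = 389469/2125 ≈ 183.2795294
V = pitch²·Σt = 1.67²·389469/2125 = 511.148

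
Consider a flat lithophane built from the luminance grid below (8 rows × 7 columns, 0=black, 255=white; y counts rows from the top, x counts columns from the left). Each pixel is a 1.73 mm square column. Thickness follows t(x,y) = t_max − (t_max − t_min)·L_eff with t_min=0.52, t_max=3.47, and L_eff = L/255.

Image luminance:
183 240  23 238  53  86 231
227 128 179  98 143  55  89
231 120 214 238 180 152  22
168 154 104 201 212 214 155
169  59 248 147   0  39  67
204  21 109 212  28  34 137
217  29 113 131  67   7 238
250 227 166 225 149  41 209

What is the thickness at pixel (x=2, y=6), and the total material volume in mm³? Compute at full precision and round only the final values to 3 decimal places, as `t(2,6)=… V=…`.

span = t_max - t_min = 3.47 - 0.52 = 2.950
L(2,6) = 113, L_eff = 113/255 = 0.443137
t(2,6) = 3.47 - 2.950·0.443137 = 2.163
Σt over all 8·7 pixels = 175351/1700 ≈ 103.1476471
V = pitch²·Σt = 1.73²·175351/1700 = 308.711

t(2,6)=2.163 V=308.711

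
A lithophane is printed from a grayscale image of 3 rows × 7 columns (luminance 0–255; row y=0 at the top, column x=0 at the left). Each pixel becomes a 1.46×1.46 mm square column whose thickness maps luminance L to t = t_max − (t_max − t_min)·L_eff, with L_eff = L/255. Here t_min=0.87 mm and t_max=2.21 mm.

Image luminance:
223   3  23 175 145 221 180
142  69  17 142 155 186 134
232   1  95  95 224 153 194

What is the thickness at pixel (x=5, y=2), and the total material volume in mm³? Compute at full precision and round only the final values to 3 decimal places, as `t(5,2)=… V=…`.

span = t_max - t_min = 2.21 - 0.87 = 1.340
L(5,2) = 153, L_eff = 153/255 = 0.600000
t(5,2) = 2.21 - 1.340·0.600000 = 1.406
Σt over all 3·7 pixels = 807049/25500 ≈ 31.6489804
V = pitch²·Σt = 1.46²·807049/25500 = 67.463

t(5,2)=1.406 V=67.463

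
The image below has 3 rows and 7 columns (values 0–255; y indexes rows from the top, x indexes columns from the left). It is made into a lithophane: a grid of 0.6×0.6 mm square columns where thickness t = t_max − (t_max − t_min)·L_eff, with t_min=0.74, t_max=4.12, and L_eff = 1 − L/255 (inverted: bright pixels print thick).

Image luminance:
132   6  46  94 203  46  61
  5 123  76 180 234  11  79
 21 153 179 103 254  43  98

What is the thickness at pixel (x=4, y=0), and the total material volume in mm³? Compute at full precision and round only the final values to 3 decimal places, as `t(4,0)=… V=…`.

span = t_max - t_min = 4.12 - 0.74 = 3.380
L(4,0) = 203, L_eff = 1 - 203/255 = 0.203922 (inverted)
t(4,0) = 4.12 - 3.380·0.203922 = 3.431
Σt over all 3·7 pixels = 280489/6375 ≈ 43.9982745
V = pitch²·Σt = 0.6²·280489/6375 = 15.839

t(4,0)=3.431 V=15.839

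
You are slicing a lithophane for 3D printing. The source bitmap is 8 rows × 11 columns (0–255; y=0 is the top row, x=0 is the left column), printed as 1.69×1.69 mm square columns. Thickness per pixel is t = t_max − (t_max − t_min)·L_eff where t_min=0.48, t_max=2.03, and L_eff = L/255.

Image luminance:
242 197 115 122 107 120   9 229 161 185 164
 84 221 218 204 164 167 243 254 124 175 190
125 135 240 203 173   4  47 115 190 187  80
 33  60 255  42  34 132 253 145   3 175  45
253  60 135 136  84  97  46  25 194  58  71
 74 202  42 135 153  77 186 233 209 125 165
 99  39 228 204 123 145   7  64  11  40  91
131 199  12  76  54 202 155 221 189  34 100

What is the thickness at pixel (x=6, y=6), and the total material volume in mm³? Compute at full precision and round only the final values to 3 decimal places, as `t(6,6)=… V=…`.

t(6,6)=1.987 V=309.612

span = t_max - t_min = 2.03 - 0.48 = 1.550
L(6,6) = 7, L_eff = 7/255 = 0.027451
t(6,6) = 2.03 - 1.550·0.027451 = 1.987
Σt over all 8·11 pixels = 552859/5100 ≈ 108.4037255
V = pitch²·Σt = 1.69²·552859/5100 = 309.612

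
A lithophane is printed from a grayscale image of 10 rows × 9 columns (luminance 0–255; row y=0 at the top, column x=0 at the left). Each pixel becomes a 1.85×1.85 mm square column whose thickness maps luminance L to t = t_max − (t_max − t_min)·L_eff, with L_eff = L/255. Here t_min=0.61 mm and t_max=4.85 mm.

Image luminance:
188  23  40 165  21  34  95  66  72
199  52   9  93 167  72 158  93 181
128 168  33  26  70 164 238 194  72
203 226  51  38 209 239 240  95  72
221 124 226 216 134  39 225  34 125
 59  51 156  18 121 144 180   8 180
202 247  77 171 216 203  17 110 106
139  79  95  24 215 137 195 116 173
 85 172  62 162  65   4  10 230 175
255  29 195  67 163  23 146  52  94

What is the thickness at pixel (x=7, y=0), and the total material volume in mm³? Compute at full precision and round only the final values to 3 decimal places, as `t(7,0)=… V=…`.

t(7,0)=3.753 V=869.874

span = t_max - t_min = 4.85 - 0.61 = 4.240
L(7,0) = 66, L_eff = 66/255 = 0.258824
t(7,0) = 4.85 - 4.240·0.258824 = 3.753
Σt over all 10·9 pixels = 3240583/12750 ≈ 254.1633725
V = pitch²·Σt = 1.85²·3240583/12750 = 869.874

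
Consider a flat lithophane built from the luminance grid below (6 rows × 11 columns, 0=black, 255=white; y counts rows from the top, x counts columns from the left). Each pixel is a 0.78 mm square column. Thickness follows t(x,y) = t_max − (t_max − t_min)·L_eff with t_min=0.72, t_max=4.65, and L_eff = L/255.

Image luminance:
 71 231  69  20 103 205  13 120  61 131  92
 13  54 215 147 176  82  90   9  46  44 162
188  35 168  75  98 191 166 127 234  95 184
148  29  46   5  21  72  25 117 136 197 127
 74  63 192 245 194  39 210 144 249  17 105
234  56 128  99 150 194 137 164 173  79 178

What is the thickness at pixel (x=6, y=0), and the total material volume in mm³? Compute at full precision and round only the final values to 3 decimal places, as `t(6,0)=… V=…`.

span = t_max - t_min = 4.65 - 0.72 = 3.930
L(6,0) = 13, L_eff = 13/255 = 0.050980
t(6,0) = 4.65 - 3.930·0.050980 = 4.450
Σt over all 6·11 pixels = 397957/2125 ≈ 187.2738824
V = pitch²·Σt = 0.78²·397957/2125 = 113.937

t(6,0)=4.450 V=113.937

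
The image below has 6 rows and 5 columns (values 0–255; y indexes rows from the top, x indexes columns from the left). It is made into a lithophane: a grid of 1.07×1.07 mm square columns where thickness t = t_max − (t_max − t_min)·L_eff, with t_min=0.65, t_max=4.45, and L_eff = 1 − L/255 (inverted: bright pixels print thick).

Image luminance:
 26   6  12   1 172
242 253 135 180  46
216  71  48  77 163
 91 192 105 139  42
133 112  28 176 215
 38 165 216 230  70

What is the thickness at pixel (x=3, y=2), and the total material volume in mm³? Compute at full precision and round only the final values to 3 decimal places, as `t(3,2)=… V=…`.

span = t_max - t_min = 4.45 - 0.65 = 3.800
L(3,2) = 77, L_eff = 1 - 77/255 = 0.698039 (inverted)
t(3,2) = 4.45 - 3.800·0.698039 = 1.797
Σt over all 6·5 pixels = 2487/34 ≈ 73.1470588
V = pitch²·Σt = 1.07²·2487/34 = 83.746

t(3,2)=1.797 V=83.746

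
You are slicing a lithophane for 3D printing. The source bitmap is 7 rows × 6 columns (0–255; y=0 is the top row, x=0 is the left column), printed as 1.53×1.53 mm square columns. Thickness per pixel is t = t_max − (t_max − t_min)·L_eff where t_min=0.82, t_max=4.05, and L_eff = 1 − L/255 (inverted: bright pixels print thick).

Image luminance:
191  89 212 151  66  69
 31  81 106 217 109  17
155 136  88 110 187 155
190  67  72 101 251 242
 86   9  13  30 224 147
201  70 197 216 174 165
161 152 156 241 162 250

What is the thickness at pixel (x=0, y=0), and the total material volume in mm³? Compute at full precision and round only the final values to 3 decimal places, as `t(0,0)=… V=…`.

span = t_max - t_min = 4.05 - 0.82 = 3.230
L(0,0) = 191, L_eff = 1 - 191/255 = 0.250980 (inverted)
t(0,0) = 4.05 - 3.230·0.250980 = 3.239
Σt over all 7·6 pixels = 160853/1500 ≈ 107.2353333
V = pitch²·Σt = 1.53²·160853/1500 = 251.027

t(0,0)=3.239 V=251.027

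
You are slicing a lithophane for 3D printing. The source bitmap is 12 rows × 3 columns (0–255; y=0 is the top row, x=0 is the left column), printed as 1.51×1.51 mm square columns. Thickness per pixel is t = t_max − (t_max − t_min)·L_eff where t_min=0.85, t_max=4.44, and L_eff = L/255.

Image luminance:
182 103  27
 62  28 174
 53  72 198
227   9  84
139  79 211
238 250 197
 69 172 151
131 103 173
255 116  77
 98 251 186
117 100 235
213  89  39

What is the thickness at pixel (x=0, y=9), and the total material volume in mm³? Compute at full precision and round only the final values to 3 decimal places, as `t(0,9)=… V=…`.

t(0,9)=3.060 V=206.903

span = t_max - t_min = 4.44 - 0.85 = 3.590
L(0,9) = 98, L_eff = 98/255 = 0.384314
t(0,9) = 4.44 - 3.590·0.384314 = 3.060
Σt over all 12·3 pixels = 192829/2125 ≈ 90.7430588
V = pitch²·Σt = 1.51²·192829/2125 = 206.903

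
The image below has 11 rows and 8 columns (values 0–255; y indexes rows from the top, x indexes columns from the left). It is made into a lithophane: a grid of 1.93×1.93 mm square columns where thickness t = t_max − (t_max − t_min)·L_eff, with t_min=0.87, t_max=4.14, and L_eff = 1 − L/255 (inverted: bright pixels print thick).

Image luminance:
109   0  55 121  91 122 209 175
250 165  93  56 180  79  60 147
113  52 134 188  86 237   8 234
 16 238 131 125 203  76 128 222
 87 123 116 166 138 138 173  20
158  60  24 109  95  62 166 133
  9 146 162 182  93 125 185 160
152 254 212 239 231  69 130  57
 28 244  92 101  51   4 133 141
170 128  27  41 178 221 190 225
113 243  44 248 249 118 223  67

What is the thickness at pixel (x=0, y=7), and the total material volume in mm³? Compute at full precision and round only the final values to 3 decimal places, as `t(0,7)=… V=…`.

t(0,7)=2.819 V=837.166

span = t_max - t_min = 4.14 - 0.87 = 3.270
L(0,7) = 152, L_eff = 1 - 152/255 = 0.403922 (inverted)
t(0,7) = 4.14 - 3.270·0.403922 = 2.819
Σt over all 11·8 pixels = 477591/2125 ≈ 224.7487059
V = pitch²·Σt = 1.93²·477591/2125 = 837.166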